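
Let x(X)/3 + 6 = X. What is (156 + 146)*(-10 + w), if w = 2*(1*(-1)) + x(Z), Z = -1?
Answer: -9966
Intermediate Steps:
x(X) = -18 + 3*X
w = -23 (w = 2*(1*(-1)) + (-18 + 3*(-1)) = 2*(-1) + (-18 - 3) = -2 - 21 = -23)
(156 + 146)*(-10 + w) = (156 + 146)*(-10 - 23) = 302*(-33) = -9966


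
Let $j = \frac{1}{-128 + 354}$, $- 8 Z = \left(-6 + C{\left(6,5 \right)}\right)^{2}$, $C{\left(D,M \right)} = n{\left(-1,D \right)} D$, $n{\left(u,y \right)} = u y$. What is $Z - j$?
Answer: $- \frac{24917}{113} \approx -220.5$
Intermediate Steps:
$C{\left(D,M \right)} = - D^{2}$ ($C{\left(D,M \right)} = - D D = - D^{2}$)
$Z = - \frac{441}{2}$ ($Z = - \frac{\left(-6 - 6^{2}\right)^{2}}{8} = - \frac{\left(-6 - 36\right)^{2}}{8} = - \frac{\left(-42\right)^{2}}{8} = \left(- \frac{1}{8}\right) 1764 = - \frac{441}{2} \approx -220.5$)
$j = \frac{1}{226} \approx 0.0044248$
$Z - j = - \frac{441}{2} - \frac{1}{226} = - \frac{24917}{113}$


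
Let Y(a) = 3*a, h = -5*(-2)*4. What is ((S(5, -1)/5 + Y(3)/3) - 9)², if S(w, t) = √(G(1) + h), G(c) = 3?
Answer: (30 - √43)²/25 ≈ 21.982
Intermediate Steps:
h = 40 (h = 10*4 = 40)
S(w, t) = √43 (S(w, t) = √(3 + 40) = √43)
((S(5, -1)/5 + Y(3)/3) - 9)² = ((√43/5 + (3*3)/3) - 9)² = ((√43*(⅕) + 9*(⅓)) - 9)² = ((√43/5 + 3) - 9)² = ((3 + √43/5) - 9)² = (-6 + √43/5)²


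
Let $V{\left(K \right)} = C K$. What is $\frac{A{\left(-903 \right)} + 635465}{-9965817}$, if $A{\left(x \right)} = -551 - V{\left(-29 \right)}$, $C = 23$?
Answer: $- \frac{635581}{9965817} \approx -0.063776$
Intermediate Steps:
$V{\left(K \right)} = 23 K$
$A{\left(x \right)} = 116$ ($A{\left(x \right)} = -551 - 23 \left(-29\right) = -551 - -667 = -551 + 667 = 116$)
$\frac{A{\left(-903 \right)} + 635465}{-9965817} = \frac{116 + 635465}{-9965817} = 635581 \left(- \frac{1}{9965817}\right) = - \frac{635581}{9965817}$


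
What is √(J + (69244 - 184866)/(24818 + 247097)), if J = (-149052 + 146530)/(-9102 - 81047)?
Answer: 4*I*√14918281723658079130/24512865335 ≈ 0.63027*I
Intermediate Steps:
J = 2522/90149 (J = -2522/(-90149) = -2522*(-1/90149) = 2522/90149 ≈ 0.027976)
√(J + (69244 - 184866)/(24818 + 247097)) = √(2522/90149 + (69244 - 184866)/(24818 + 247097)) = √(2522/90149 - 115622/271915) = √(-9737438048/24512865335) = 4*I*√14918281723658079130/24512865335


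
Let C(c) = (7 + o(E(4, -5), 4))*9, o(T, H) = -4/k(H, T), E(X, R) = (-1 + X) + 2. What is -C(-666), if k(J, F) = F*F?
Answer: -1539/25 ≈ -61.560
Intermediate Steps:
k(J, F) = F**2
E(X, R) = 1 + X
o(T, H) = -4/T**2
C(c) = 1539/25 (C(c) = (7 - 4/(1 + 4)**2)*9 = (7 - 4/5**2)*9 = (7 - 4*1/25)*9 = (7 - 4/25)*9 = (171/25)*9 = 1539/25)
-C(-666) = -1*1539/25 = -1539/25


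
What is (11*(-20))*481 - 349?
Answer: -106169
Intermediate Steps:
(11*(-20))*481 - 349 = -220*481 - 349 = -105820 - 349 = -106169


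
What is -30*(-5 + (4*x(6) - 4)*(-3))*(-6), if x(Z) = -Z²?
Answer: 79020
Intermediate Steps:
-30*(-5 + (4*x(6) - 4)*(-3))*(-6) = -30*(-5 + (4*(-1*6²) - 4)*(-3))*(-6) = -30*(-5 + (4*(-1*36) - 4)*(-3))*(-6) = -30*(-5 + (4*(-36) - 4)*(-3))*(-6) = -30*(-5 + (-144 - 4)*(-3))*(-6) = -30*(-5 - 148*(-3))*(-6) = -30*(-5 + 444)*(-6) = -30*439*(-6) = -13170*(-6) = 79020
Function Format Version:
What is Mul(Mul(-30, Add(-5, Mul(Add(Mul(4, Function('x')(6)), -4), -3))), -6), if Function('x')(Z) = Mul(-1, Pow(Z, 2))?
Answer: 79020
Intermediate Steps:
Mul(Mul(-30, Add(-5, Mul(Add(Mul(4, Function('x')(6)), -4), -3))), -6) = Mul(Mul(-30, Add(-5, Mul(Add(Mul(4, Mul(-1, Pow(6, 2))), -4), -3))), -6) = Mul(Mul(-30, Add(-5, Mul(Add(Mul(4, Mul(-1, 36)), -4), -3))), -6) = Mul(Mul(-30, Add(-5, Mul(Add(Mul(4, -36), -4), -3))), -6) = Mul(Mul(-30, Add(-5, Mul(Add(-144, -4), -3))), -6) = Mul(Mul(-30, Add(-5, Mul(-148, -3))), -6) = Mul(Mul(-30, Add(-5, 444)), -6) = Mul(Mul(-30, 439), -6) = Mul(-13170, -6) = 79020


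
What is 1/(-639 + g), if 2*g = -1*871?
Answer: -2/2149 ≈ -0.00093067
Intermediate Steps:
g = -871/2 (g = (-1*871)/2 = (1/2)*(-871) = -871/2 ≈ -435.50)
1/(-639 + g) = 1/(-639 - 871/2) = 1/(-2149/2) = -2/2149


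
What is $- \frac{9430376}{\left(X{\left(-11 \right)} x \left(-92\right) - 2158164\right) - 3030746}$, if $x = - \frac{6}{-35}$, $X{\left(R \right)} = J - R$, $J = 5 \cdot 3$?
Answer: $\frac{165031580}{90813101} \approx 1.8173$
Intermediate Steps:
$J = 15$
$X{\left(R \right)} = 15 - R$
$x = \frac{6}{35}$ ($x = \left(-6\right) \left(- \frac{1}{35}\right) = \frac{6}{35} \approx 0.17143$)
$- \frac{9430376}{\left(X{\left(-11 \right)} x \left(-92\right) - 2158164\right) - 3030746} = - \frac{9430376}{\left(\left(15 - -11\right) \frac{6}{35} \left(-92\right) - 2158164\right) - 3030746} = - \frac{9430376}{\left(\left(15 + 11\right) \frac{6}{35} \left(-92\right) - 2158164\right) - 3030746} = - \frac{9430376}{\left(26 \cdot \frac{6}{35} \left(-92\right) - 2158164\right) - 3030746} = - \frac{9430376}{\left(\frac{156}{35} \left(-92\right) - 2158164\right) - 3030746} = - \frac{9430376}{\left(- \frac{14352}{35} - 2158164\right) - 3030746} = - \frac{9430376}{- \frac{75550092}{35} - 3030746} = - \frac{9430376}{- \frac{181626202}{35}} = \left(-9430376\right) \left(- \frac{35}{181626202}\right) = \frac{165031580}{90813101}$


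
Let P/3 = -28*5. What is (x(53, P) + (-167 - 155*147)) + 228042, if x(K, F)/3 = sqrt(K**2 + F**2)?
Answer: 205090 + 3*sqrt(179209) ≈ 2.0636e+5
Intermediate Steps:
P = -420 (P = 3*(-28*5) = 3*(-140) = -420)
x(K, F) = 3*sqrt(F**2 + K**2) (x(K, F) = 3*sqrt(K**2 + F**2) = 3*sqrt(F**2 + K**2))
(x(53, P) + (-167 - 155*147)) + 228042 = (3*sqrt((-420)**2 + 53**2) + (-167 - 155*147)) + 228042 = (3*sqrt(176400 + 2809) + (-167 - 22785)) + 228042 = (3*sqrt(179209) - 22952) + 228042 = (-22952 + 3*sqrt(179209)) + 228042 = 205090 + 3*sqrt(179209)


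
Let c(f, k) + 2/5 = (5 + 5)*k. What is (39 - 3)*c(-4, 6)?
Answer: 10728/5 ≈ 2145.6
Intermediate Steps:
c(f, k) = -⅖ + 10*k (c(f, k) = -⅖ + (5 + 5)*k = -⅖ + 10*k)
(39 - 3)*c(-4, 6) = (39 - 3)*(-⅖ + 10*6) = 36*(-⅖ + 60) = 36*(298/5) = 10728/5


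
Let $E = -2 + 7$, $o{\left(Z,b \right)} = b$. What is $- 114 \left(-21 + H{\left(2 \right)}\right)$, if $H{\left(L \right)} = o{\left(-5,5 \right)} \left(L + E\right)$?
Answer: $-1596$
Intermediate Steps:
$E = 5$
$H{\left(L \right)} = 25 + 5 L$ ($H{\left(L \right)} = 5 \left(L + 5\right) = 5 \left(5 + L\right) = 25 + 5 L$)
$- 114 \left(-21 + H{\left(2 \right)}\right) = - 114 \left(-21 + \left(25 + 5 \cdot 2\right)\right) = - 114 \left(-21 + \left(25 + 10\right)\right) = - 114 \left(-21 + 35\right) = \left(-114\right) 14 = -1596$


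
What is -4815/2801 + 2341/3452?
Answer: -10064239/9669052 ≈ -1.0409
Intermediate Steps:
-4815/2801 + 2341/3452 = -10064239/9669052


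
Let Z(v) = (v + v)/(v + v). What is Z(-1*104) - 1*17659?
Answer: -17658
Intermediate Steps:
Z(v) = 1 (Z(v) = (2*v)/((2*v)) = (2*v)*(1/(2*v)) = 1)
Z(-1*104) - 1*17659 = 1 - 1*17659 = 1 - 17659 = -17658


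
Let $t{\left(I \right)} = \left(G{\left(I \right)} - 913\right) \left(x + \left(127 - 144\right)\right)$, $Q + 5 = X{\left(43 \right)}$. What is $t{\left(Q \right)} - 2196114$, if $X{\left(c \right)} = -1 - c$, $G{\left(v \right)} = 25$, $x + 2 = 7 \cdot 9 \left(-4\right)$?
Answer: $-1955466$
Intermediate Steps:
$x = -254$ ($x = -2 + 7 \cdot 9 \left(-4\right) = -2 + 63 \left(-4\right) = -2 - 252 = -254$)
$Q = -49$ ($Q = -5 - 44 = -49$)
$t{\left(I \right)} = 240648$ ($t{\left(I \right)} = \left(25 - 913\right) \left(-254 + \left(127 - 144\right)\right) = - 888 \left(-254 - 17\right) = \left(-888\right) \left(-271\right) = 240648$)
$t{\left(Q \right)} - 2196114 = 240648 - 2196114 = -1955466$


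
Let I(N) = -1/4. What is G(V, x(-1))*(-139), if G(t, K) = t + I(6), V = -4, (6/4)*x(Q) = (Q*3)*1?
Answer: 2363/4 ≈ 590.75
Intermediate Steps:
I(N) = -¼ (I(N) = -1*¼ = -¼)
x(Q) = 2*Q (x(Q) = 2*((Q*3)*1)/3 = 2*((3*Q)*1)/3 = 2*(3*Q)/3 = 2*Q)
G(t, K) = -¼ + t (G(t, K) = t - ¼ = -¼ + t)
G(V, x(-1))*(-139) = (-¼ - 4)*(-139) = -17/4*(-139) = 2363/4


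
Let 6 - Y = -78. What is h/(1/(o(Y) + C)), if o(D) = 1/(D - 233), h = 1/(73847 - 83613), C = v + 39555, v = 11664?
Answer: -3815815/727567 ≈ -5.2446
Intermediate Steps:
C = 51219 (C = 11664 + 39555 = 51219)
h = -1/9766 (h = 1/(-9766) = -1/9766 ≈ -0.00010240)
Y = 84 (Y = 6 - 1*(-78) = 6 + 78 = 84)
o(D) = 1/(-233 + D)
h/(1/(o(Y) + C)) = -(51219/9766 + 1/(9766*(-233 + 84))) = -1/(9766*(1/(1/(-149) + 51219))) = -1/(9766*(1/(-1/149 + 51219))) = -1/(9766*(1/(7631630/149))) = -1/(9766*149/7631630) = -1/9766*7631630/149 = -3815815/727567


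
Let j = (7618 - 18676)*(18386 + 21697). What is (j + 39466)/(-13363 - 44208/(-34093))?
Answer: 15109961278364/455540551 ≈ 33169.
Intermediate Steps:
j = -443237814 (j = -11058*40083 = -443237814)
(j + 39466)/(-13363 - 44208/(-34093)) = (-443237814 + 39466)/(-13363 - 44208/(-34093)) = -443198348/(-13363 - 44208*(-1/34093)) = -443198348/(-13363 + 44208/34093) = -443198348/(-455540551/34093) = -443198348*(-34093/455540551) = 15109961278364/455540551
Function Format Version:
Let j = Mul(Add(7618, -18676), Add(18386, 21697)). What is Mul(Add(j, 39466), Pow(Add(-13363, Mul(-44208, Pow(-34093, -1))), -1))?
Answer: Rational(15109961278364, 455540551) ≈ 33169.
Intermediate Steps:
j = -443237814 (j = Mul(-11058, 40083) = -443237814)
Mul(Add(j, 39466), Pow(Add(-13363, Mul(-44208, Pow(-34093, -1))), -1)) = Mul(Add(-443237814, 39466), Pow(Add(-13363, Mul(-44208, Pow(-34093, -1))), -1)) = Mul(-443198348, Pow(Add(-13363, Mul(-44208, Rational(-1, 34093))), -1)) = Mul(-443198348, Pow(Add(-13363, Rational(44208, 34093)), -1)) = Mul(-443198348, Pow(Rational(-455540551, 34093), -1)) = Mul(-443198348, Rational(-34093, 455540551)) = Rational(15109961278364, 455540551)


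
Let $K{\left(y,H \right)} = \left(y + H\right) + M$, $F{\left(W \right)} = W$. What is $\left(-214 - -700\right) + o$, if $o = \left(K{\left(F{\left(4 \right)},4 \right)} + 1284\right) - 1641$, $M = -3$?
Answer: $134$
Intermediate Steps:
$K{\left(y,H \right)} = -3 + H + y$ ($K{\left(y,H \right)} = \left(y + H\right) - 3 = \left(H + y\right) - 3 = -3 + H + y$)
$o = -352$ ($o = \left(\left(-3 + 4 + 4\right) + 1284\right) - 1641 = \left(5 + 1284\right) - 1641 = 1289 - 1641 = -352$)
$\left(-214 - -700\right) + o = \left(-214 - -700\right) - 352 = \left(-214 + 700\right) - 352 = 486 - 352 = 134$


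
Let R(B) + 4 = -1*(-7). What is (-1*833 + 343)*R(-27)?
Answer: -1470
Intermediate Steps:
R(B) = 3 (R(B) = -4 - 1*(-7) = -4 + 7 = 3)
(-1*833 + 343)*R(-27) = (-1*833 + 343)*3 = (-833 + 343)*3 = -490*3 = -1470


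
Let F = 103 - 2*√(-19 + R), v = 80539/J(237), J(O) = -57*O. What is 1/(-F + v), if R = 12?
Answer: -9942394347/1085896855712 - 182493081*I*√7/1085896855712 ≈ -0.0091559 - 0.00044464*I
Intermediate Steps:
v = -80539/13509 (v = 80539/((-57*237)) = 80539/(-13509) = 80539*(-1/13509) = -80539/13509 ≈ -5.9619)
F = 103 - 2*I*√7 (F = 103 - 2*√(-19 + 12) = 103 - 2*I*√7 ≈ 103.0 - 5.2915*I)
1/(-F + v) = 1/(-(103 - 2*I*√7) - 80539/13509) = 1/((-103 + 2*I*√7) - 80539/13509) = 1/(-1471966/13509 + 2*I*√7)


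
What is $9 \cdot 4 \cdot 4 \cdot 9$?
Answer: $1296$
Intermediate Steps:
$9 \cdot 4 \cdot 4 \cdot 9 = 9 \cdot 16 \cdot 9 = 144 \cdot 9 = 1296$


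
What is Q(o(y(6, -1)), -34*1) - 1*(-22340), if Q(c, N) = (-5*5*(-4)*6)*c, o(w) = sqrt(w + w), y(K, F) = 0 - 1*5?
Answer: 22340 + 600*I*sqrt(10) ≈ 22340.0 + 1897.4*I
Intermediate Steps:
y(K, F) = -5 (y(K, F) = 0 - 5 = -5)
o(w) = sqrt(2)*sqrt(w) (o(w) = sqrt(2*w) = sqrt(2)*sqrt(w))
Q(c, N) = 600*c (Q(c, N) = (-(-100)*6)*c = (-5*(-120))*c = 600*c)
Q(o(y(6, -1)), -34*1) - 1*(-22340) = 600*(sqrt(2)*sqrt(-5)) - 1*(-22340) = 600*(sqrt(2)*(I*sqrt(5))) + 22340 = 600*(I*sqrt(10)) + 22340 = 600*I*sqrt(10) + 22340 = 22340 + 600*I*sqrt(10)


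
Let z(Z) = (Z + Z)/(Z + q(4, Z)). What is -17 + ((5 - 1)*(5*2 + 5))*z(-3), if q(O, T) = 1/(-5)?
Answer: 191/2 ≈ 95.500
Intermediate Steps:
q(O, T) = -⅕
z(Z) = 2*Z/(-⅕ + Z) (z(Z) = (Z + Z)/(Z - ⅕) = (2*Z)/(-⅕ + Z) = 2*Z/(-⅕ + Z))
-17 + ((5 - 1)*(5*2 + 5))*z(-3) = -17 + ((5 - 1)*(5*2 + 5))*(10*(-3)/(-1 + 5*(-3))) = -17 + (4*(10 + 5))*(10*(-3)/(-1 - 15)) = -17 + (4*15)*(10*(-3)/(-16)) = -17 + 60*(10*(-3)*(-1/16)) = -17 + 60*(15/8) = -17 + 225/2 = 191/2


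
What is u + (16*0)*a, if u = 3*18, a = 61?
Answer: 54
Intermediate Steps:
u = 54
u + (16*0)*a = 54 + (16*0)*61 = 54 + 0*61 = 54 + 0 = 54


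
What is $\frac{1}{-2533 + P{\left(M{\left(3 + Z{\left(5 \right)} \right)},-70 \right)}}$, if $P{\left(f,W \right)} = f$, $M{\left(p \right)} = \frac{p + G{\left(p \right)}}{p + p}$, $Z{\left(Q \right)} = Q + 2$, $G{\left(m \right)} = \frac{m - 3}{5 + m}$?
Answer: $- \frac{300}{759743} \approx -0.00039487$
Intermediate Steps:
$G{\left(m \right)} = \frac{-3 + m}{5 + m}$
$Z{\left(Q \right)} = 2 + Q$
$M{\left(p \right)} = \frac{p + \frac{-3 + p}{5 + p}}{2 p}$ ($M{\left(p \right)} = \frac{p + \frac{-3 + p}{5 + p}}{p + p} = \frac{p + \frac{-3 + p}{5 + p}}{2 p}$)
$\frac{1}{-2533 + P{\left(M{\left(3 + Z{\left(5 \right)} \right)},-70 \right)}} = \frac{1}{-2533 + \frac{-3 + \left(3 + \left(2 + 5\right)\right) + \left(3 + \left(2 + 5\right)\right) \left(5 + \left(3 + \left(2 + 5\right)\right)\right)}{2 \left(3 + \left(2 + 5\right)\right) \left(5 + \left(3 + \left(2 + 5\right)\right)\right)}} = \frac{1}{-2533 + \frac{-3 + \left(3 + 7\right) + \left(3 + 7\right) \left(5 + \left(3 + 7\right)\right)}{2 \left(3 + 7\right) \left(5 + \left(3 + 7\right)\right)}} = \frac{1}{-2533 + \frac{-3 + 10 + 10 \left(5 + 10\right)}{2 \cdot 10 \left(5 + 10\right)}} = \frac{1}{-2533 + \frac{1}{2} \cdot \frac{1}{10} \cdot \frac{1}{15} \left(-3 + 10 + 10 \cdot 15\right)} = \frac{1}{-2533 + \frac{1}{2} \cdot \frac{1}{10} \cdot \frac{1}{15} \left(-3 + 10 + 150\right)} = \frac{1}{-2533 + \frac{1}{2} \cdot \frac{1}{10} \cdot \frac{1}{15} \cdot 157} = \frac{1}{-2533 + \frac{157}{300}} = \frac{1}{- \frac{759743}{300}} = - \frac{300}{759743}$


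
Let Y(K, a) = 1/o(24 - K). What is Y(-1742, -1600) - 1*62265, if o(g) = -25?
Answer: -1556626/25 ≈ -62265.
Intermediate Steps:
Y(K, a) = -1/25 (Y(K, a) = 1/(-25) = -1/25)
Y(-1742, -1600) - 1*62265 = -1/25 - 1*62265 = -1/25 - 62265 = -1556626/25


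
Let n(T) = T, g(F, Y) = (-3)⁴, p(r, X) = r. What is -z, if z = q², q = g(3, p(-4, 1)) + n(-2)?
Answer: -6241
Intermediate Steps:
g(F, Y) = 81
q = 79 (q = 81 - 2 = 79)
z = 6241 (z = 79² = 6241)
-z = -1*6241 = -6241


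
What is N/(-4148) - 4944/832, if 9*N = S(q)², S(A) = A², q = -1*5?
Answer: -1446011/242658 ≈ -5.9590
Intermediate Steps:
q = -5
N = 625/9 (N = ((-5)²)²/9 = (⅑)*25² = (⅑)*625 = 625/9 ≈ 69.444)
N/(-4148) - 4944/832 = (625/9)/(-4148) - 4944/832 = (625/9)*(-1/4148) - 4944*1/832 = -625/37332 - 309/52 = -1446011/242658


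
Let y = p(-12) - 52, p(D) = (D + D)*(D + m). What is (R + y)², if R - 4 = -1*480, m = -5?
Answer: 14400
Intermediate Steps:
p(D) = 2*D*(-5 + D) (p(D) = (D + D)*(D - 5) = (2*D)*(-5 + D) = 2*D*(-5 + D))
R = -476 (R = 4 - 1*480 = 4 - 480 = -476)
y = 356 (y = 2*(-12)*(-5 - 12) - 52 = 2*(-12)*(-17) - 52 = 408 - 52 = 356)
(R + y)² = (-476 + 356)² = (-120)² = 14400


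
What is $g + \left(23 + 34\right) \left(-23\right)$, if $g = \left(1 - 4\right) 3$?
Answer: $-1320$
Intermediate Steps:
$g = -9$ ($g = \left(-3\right) 3 = -9$)
$g + \left(23 + 34\right) \left(-23\right) = -9 + \left(23 + 34\right) \left(-23\right) = -9 + 57 \left(-23\right) = -9 - 1311 = -1320$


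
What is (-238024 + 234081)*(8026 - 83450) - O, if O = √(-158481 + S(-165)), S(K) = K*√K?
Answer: 297396832 - √(-158481 - 165*I*√165) ≈ 2.974e+8 + 398.11*I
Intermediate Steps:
S(K) = K^(3/2)
O = √(-158481 - 165*I*√165) (O = √(-158481 + (-165)^(3/2)) = √(-158481 - 165*I*√165) ≈ 2.662 - 398.11*I)
(-238024 + 234081)*(8026 - 83450) - O = (-238024 + 234081)*(8026 - 83450) - √(-158481 - 165*I*√165) = -3943*(-75424) - √(-158481 - 165*I*√165) = 297396832 - √(-158481 - 165*I*√165)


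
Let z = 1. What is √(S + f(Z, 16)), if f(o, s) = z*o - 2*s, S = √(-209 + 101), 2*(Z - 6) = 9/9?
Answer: √(-102 + 24*I*√3)/2 ≈ 1.009 + 5.1496*I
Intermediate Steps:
Z = 13/2 (Z = 6 + (9/9)/2 = 6 + (9*(⅑))/2 = 6 + (½)*1 = 6 + ½ = 13/2 ≈ 6.5000)
S = 6*I*√3 (S = √(-108) = 6*I*√3 ≈ 10.392*I)
f(o, s) = o - 2*s (f(o, s) = 1*o - 2*s = o - 2*s)
√(S + f(Z, 16)) = √(6*I*√3 + (13/2 - 2*16)) = √(6*I*√3 + (13/2 - 32)) = √(6*I*√3 - 51/2) = √(-51/2 + 6*I*√3)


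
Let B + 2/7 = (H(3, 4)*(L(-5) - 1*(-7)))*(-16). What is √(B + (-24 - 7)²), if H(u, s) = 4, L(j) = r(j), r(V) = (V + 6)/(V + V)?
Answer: √635915/35 ≈ 22.784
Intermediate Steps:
r(V) = (6 + V)/(2*V) (r(V) = (6 + V)/((2*V)) = (6 + V)*(1/(2*V)) = (6 + V)/(2*V))
L(j) = (6 + j)/(2*j)
B = -15466/35 (B = -2/7 + (4*((½)*(6 - 5)/(-5) - 1*(-7)))*(-16) = -2/7 + (4*((½)*(-⅕)*1 + 7))*(-16) = -2/7 + (4*(-⅒ + 7))*(-16) = -2/7 + (4*(69/10))*(-16) = -2/7 + (138/5)*(-16) = -2/7 - 2208/5 = -15466/35 ≈ -441.89)
√(B + (-24 - 7)²) = √(-15466/35 + (-24 - 7)²) = √(-15466/35 + (-31)²) = √(-15466/35 + 961) = √(18169/35) = √635915/35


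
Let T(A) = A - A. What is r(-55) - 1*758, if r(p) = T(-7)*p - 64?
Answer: -822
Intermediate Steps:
T(A) = 0
r(p) = -64 (r(p) = 0*p - 64 = 0 - 64 = -64)
r(-55) - 1*758 = -64 - 1*758 = -64 - 758 = -822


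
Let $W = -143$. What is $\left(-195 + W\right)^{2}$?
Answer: $114244$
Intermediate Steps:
$\left(-195 + W\right)^{2} = \left(-195 - 143\right)^{2} = \left(-338\right)^{2} = 114244$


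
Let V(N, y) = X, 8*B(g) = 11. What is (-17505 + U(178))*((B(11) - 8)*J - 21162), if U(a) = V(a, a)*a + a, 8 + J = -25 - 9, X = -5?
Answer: 1521757095/4 ≈ 3.8044e+8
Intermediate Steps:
B(g) = 11/8 (B(g) = (1/8)*11 = 11/8)
V(N, y) = -5
J = -42 (J = -8 + (-25 - 9) = -8 - 34 = -42)
U(a) = -4*a (U(a) = -5*a + a = -4*a)
(-17505 + U(178))*((B(11) - 8)*J - 21162) = (-17505 - 4*178)*((11/8 - 8)*(-42) - 21162) = (-17505 - 712)*(-53/8*(-42) - 21162) = -18217*(1113/4 - 21162) = -18217*(-83535/4) = 1521757095/4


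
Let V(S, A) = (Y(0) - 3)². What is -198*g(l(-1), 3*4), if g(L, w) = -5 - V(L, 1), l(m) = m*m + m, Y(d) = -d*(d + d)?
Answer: 2772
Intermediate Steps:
Y(d) = -2*d² (Y(d) = -d*2*d = -2*d²)
V(S, A) = 9 (V(S, A) = (-2*0² - 3)² = (-2*0 - 3)² = (0 - 3)² = (-3)² = 9)
l(m) = m + m² (l(m) = m² + m = m + m²)
g(L, w) = -14 (g(L, w) = -5 - 1*9 = -5 - 9 = -14)
-198*g(l(-1), 3*4) = -198*(-14) = 2772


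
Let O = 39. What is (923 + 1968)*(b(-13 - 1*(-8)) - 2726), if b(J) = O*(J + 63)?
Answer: -1341424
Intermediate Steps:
b(J) = 2457 + 39*J (b(J) = 39*(J + 63) = 39*(63 + J) = 2457 + 39*J)
(923 + 1968)*(b(-13 - 1*(-8)) - 2726) = (923 + 1968)*((2457 + 39*(-13 - 1*(-8))) - 2726) = 2891*((2457 + 39*(-13 + 8)) - 2726) = 2891*((2457 + 39*(-5)) - 2726) = 2891*((2457 - 195) - 2726) = 2891*(2262 - 2726) = 2891*(-464) = -1341424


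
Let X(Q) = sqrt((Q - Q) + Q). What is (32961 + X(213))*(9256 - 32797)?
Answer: -775934901 - 23541*sqrt(213) ≈ -7.7628e+8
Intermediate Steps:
X(Q) = sqrt(Q) (X(Q) = sqrt(0 + Q) = sqrt(Q))
(32961 + X(213))*(9256 - 32797) = (32961 + sqrt(213))*(9256 - 32797) = (32961 + sqrt(213))*(-23541) = -775934901 - 23541*sqrt(213)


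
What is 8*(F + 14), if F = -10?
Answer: 32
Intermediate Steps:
8*(F + 14) = 8*(-10 + 14) = 8*4 = 32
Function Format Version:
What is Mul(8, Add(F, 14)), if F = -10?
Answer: 32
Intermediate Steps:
Mul(8, Add(F, 14)) = Mul(8, Add(-10, 14)) = Mul(8, 4) = 32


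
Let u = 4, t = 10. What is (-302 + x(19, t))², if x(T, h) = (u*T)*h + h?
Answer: 219024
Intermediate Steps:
x(T, h) = h + 4*T*h (x(T, h) = (4*T)*h + h = 4*T*h + h = h + 4*T*h)
(-302 + x(19, t))² = (-302 + 10*(1 + 4*19))² = (-302 + 10*(1 + 76))² = (-302 + 10*77)² = (-302 + 770)² = 468² = 219024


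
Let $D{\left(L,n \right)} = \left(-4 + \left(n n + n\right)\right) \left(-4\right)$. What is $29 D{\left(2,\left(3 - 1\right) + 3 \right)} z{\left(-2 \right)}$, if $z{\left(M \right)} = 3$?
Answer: $-9048$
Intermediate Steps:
$D{\left(L,n \right)} = 16 - 4 n - 4 n^{2}$ ($D{\left(L,n \right)} = \left(-4 + \left(n^{2} + n\right)\right) \left(-4\right) = \left(-4 + \left(n + n^{2}\right)\right) \left(-4\right) = \left(-4 + n + n^{2}\right) \left(-4\right) = 16 - 4 n - 4 n^{2}$)
$29 D{\left(2,\left(3 - 1\right) + 3 \right)} z{\left(-2 \right)} = 29 \left(16 - 4 \left(\left(3 - 1\right) + 3\right) - 4 \left(\left(3 - 1\right) + 3\right)^{2}\right) 3 = 29 \left(16 - 4 \left(2 + 3\right) - 4 \left(2 + 3\right)^{2}\right) 3 = 29 \left(16 - 20 - 4 \cdot 5^{2}\right) 3 = 29 \left(16 - 20 - 100\right) 3 = 29 \left(-104\right) 3 = \left(-3016\right) 3 = -9048$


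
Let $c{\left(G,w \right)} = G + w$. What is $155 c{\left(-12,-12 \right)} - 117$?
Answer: $-3837$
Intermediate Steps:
$155 c{\left(-12,-12 \right)} - 117 = 155 \left(-12 - 12\right) - 117 = 155 \left(-24\right) - 117 = -3720 - 117 = -3837$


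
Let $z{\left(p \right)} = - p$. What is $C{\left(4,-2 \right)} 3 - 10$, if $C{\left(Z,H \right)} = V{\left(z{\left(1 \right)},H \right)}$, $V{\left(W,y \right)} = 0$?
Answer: $-10$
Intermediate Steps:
$C{\left(Z,H \right)} = 0$
$C{\left(4,-2 \right)} 3 - 10 = 0 \cdot 3 - 10 = 0 - 10 = -10$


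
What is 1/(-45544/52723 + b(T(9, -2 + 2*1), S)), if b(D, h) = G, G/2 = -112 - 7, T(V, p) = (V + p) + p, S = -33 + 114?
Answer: -52723/12593618 ≈ -0.0041865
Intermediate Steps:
S = 81
T(V, p) = V + 2*p
G = -238 (G = 2*(-112 - 7) = 2*(-119) = -238)
b(D, h) = -238
1/(-45544/52723 + b(T(9, -2 + 2*1), S)) = 1/(-45544/52723 - 238) = 1/(-12593618/52723) = -52723/12593618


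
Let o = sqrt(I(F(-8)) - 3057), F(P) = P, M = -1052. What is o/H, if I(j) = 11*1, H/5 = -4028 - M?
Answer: -I*sqrt(3046)/14880 ≈ -0.003709*I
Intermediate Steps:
H = -14880 (H = 5*(-4028 - 1*(-1052)) = 5*(-4028 + 1052) = 5*(-2976) = -14880)
I(j) = 11
o = I*sqrt(3046) (o = sqrt(11 - 3057) = sqrt(-3046) = I*sqrt(3046) ≈ 55.191*I)
o/H = (I*sqrt(3046))/(-14880) = (I*sqrt(3046))*(-1/14880) = -I*sqrt(3046)/14880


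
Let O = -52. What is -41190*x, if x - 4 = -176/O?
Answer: -3954240/13 ≈ -3.0417e+5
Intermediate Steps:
x = 96/13 (x = 4 - 176/(-52) = 4 - 176*(-1/52) = 4 + 44/13 = 96/13 ≈ 7.3846)
-41190*x = -41190*96/13 = -3954240/13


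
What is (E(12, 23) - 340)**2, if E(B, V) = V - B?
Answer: 108241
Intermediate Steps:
(E(12, 23) - 340)**2 = ((23 - 1*12) - 340)**2 = ((23 - 12) - 340)**2 = (11 - 340)**2 = (-329)**2 = 108241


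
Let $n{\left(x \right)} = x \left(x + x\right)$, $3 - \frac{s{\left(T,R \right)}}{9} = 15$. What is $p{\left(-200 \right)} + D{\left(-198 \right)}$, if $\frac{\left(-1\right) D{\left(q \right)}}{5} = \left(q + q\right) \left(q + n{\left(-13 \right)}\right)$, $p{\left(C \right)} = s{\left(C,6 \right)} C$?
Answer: $298800$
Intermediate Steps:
$s{\left(T,R \right)} = -108$ ($s{\left(T,R \right)} = 27 - 135 = -108$)
$n{\left(x \right)} = 2 x^{2}$ ($n{\left(x \right)} = x 2 x = 2 x^{2}$)
$p{\left(C \right)} = - 108 C$
$D{\left(q \right)} = - 10 q \left(338 + q\right)$ ($D{\left(q \right)} = - 5 \left(q + q\right) \left(q + 2 \left(-13\right)^{2}\right) = - 5 \cdot 2 q \left(q + 2 \cdot 169\right) = - 5 \cdot 2 q \left(q + 338\right) = - 5 \cdot 2 q \left(338 + q\right) = - 10 q \left(338 + q\right)$)
$p{\left(-200 \right)} + D{\left(-198 \right)} = \left(-108\right) \left(-200\right) - - 1980 \left(338 - 198\right) = 21600 - \left(-1980\right) 140 = 21600 + 277200 = 298800$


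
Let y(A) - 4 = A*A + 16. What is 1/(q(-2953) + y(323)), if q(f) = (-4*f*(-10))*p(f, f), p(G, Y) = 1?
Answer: -1/13771 ≈ -7.2616e-5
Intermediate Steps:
y(A) = 20 + A**2 (y(A) = 4 + (A*A + 16) = 4 + (A**2 + 16) = 4 + (16 + A**2) = 20 + A**2)
q(f) = 40*f (q(f) = (-4*f*(-10))*1 = (40*f)*1 = 40*f)
1/(q(-2953) + y(323)) = 1/(40*(-2953) + (20 + 323**2)) = 1/(-118120 + (20 + 104329)) = 1/(-118120 + 104349) = 1/(-13771) = -1/13771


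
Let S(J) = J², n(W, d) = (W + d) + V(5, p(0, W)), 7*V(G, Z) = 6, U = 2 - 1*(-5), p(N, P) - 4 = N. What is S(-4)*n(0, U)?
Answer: 880/7 ≈ 125.71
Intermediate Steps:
p(N, P) = 4 + N
U = 7 (U = 2 + 5 = 7)
V(G, Z) = 6/7 (V(G, Z) = (⅐)*6 = 6/7)
n(W, d) = 6/7 + W + d (n(W, d) = (W + d) + 6/7 = 6/7 + W + d)
S(-4)*n(0, U) = (-4)²*(6/7 + 0 + 7) = 16*(55/7) = 880/7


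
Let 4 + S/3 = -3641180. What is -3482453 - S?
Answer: 7441099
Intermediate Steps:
S = -10923552 (S = -12 + 3*(-3641180) = -12 - 10923540 = -10923552)
-3482453 - S = -3482453 - 1*(-10923552) = -3482453 + 10923552 = 7441099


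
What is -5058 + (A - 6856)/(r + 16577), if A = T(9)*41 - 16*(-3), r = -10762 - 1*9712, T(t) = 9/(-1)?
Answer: -19703849/3897 ≈ -5056.2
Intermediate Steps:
T(t) = -9 (T(t) = 9*(-1) = -9)
r = -20474 (r = -10762 - 9712 = -20474)
A = -321 (A = -9*41 - 16*(-3) = -369 + 48 = -321)
-5058 + (A - 6856)/(r + 16577) = -5058 + (-321 - 6856)/(-20474 + 16577) = -5058 - 7177/(-3897) = -5058 - 7177*(-1/3897) = -5058 + 7177/3897 = -19703849/3897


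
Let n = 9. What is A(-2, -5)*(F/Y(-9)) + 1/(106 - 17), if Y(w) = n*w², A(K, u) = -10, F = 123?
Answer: -36247/21627 ≈ -1.6760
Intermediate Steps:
Y(w) = 9*w²
A(-2, -5)*(F/Y(-9)) + 1/(106 - 17) = -1230/(9*(-9)²) + 1/(106 - 17) = -1230/(9*81) + 1/89 = -1230/729 + 1/89 = -10*41/243 + 1/89 = -410/243 + 1/89 = -36247/21627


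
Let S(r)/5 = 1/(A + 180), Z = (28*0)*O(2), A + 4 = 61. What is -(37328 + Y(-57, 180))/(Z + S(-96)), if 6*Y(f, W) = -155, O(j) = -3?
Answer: -17681227/10 ≈ -1.7681e+6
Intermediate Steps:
A = 57 (A = -4 + 61 = 57)
Y(f, W) = -155/6 (Y(f, W) = (⅙)*(-155) = -155/6)
Z = 0 (Z = (28*0)*(-3) = 0*(-3) = 0)
S(r) = 5/237 (S(r) = 5/(57 + 180) = 5/237)
-(37328 + Y(-57, 180))/(Z + S(-96)) = -(37328 - 155/6)/(0 + 5/237) = -223813/(6*5/237) = -223813*237/(6*5) = -1*17681227/10 = -17681227/10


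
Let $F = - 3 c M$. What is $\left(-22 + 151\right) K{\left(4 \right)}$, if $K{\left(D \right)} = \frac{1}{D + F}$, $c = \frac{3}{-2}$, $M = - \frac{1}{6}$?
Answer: $\frac{516}{13} \approx 39.692$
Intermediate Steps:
$M = - \frac{1}{6}$ ($M = \left(-1\right) \frac{1}{6} = - \frac{1}{6} \approx -0.16667$)
$c = - \frac{3}{2}$ ($c = 3 \left(- \frac{1}{2}\right) = - \frac{3}{2} \approx -1.5$)
$F = - \frac{3}{4}$ ($F = \left(-3\right) \left(- \frac{3}{2}\right) \left(- \frac{1}{6}\right) = \frac{9}{2} \left(- \frac{1}{6}\right) = - \frac{3}{4} \approx -0.75$)
$K{\left(D \right)} = \frac{1}{- \frac{3}{4} + D}$ ($K{\left(D \right)} = \frac{1}{D - \frac{3}{4}} = \frac{1}{- \frac{3}{4} + D}$)
$\left(-22 + 151\right) K{\left(4 \right)} = \left(-22 + 151\right) \frac{4}{-3 + 4 \cdot 4} = 129 \frac{4}{-3 + 16} = 129 \cdot \frac{4}{13} = \frac{516}{13}$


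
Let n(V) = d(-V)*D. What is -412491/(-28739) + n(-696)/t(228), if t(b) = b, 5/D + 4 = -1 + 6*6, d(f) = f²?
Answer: 6043636959/16927271 ≈ 357.04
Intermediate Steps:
D = 5/31 (D = 5/(-4 + (-1 + 6*6)) = 5/(-4 + (-1 + 36)) = 5/(-4 + 35) = 5/31 ≈ 0.16129)
n(V) = 5*V²/31 (n(V) = (-V)²*(5/31) = V²*(5/31) = 5*V²/31)
-412491/(-28739) + n(-696)/t(228) = -412491/(-28739) + ((5/31)*(-696)²)/228 = -412491*(-1/28739) + ((5/31)*484416)*(1/228) = 412491/28739 + (2422080/31)*(1/228) = 412491/28739 + 201840/589 = 6043636959/16927271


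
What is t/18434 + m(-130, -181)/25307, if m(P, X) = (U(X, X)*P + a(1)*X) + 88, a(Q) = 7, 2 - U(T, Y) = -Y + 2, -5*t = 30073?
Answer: 1299034259/2332546190 ≈ 0.55692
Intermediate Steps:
t = -30073/5 (t = -1/5*30073 = -30073/5 ≈ -6014.6)
U(T, Y) = Y (U(T, Y) = 2 - (-Y + 2) = 2 - (2 - Y) = 2 + (-2 + Y) = Y)
m(P, X) = 88 + 7*X + P*X (m(P, X) = (X*P + 7*X) + 88 = (P*X + 7*X) + 88 = (7*X + P*X) + 88 = 88 + 7*X + P*X)
t/18434 + m(-130, -181)/25307 = -30073/5/18434 + (88 + 7*(-181) - 130*(-181))/25307 = -30073/5*1/18434 + (88 - 1267 + 23530)*(1/25307) = -30073/92170 + 22351*(1/25307) = -30073/92170 + 22351/25307 = 1299034259/2332546190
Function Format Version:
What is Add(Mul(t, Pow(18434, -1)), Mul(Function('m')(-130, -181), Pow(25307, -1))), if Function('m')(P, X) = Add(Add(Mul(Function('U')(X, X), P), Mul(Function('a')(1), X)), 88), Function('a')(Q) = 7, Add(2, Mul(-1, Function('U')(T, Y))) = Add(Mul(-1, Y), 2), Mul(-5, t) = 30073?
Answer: Rational(1299034259, 2332546190) ≈ 0.55692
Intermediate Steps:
t = Rational(-30073, 5) (t = Mul(Rational(-1, 5), 30073) = Rational(-30073, 5) ≈ -6014.6)
Function('U')(T, Y) = Y (Function('U')(T, Y) = Add(2, Mul(-1, Add(Mul(-1, Y), 2))) = Add(2, Mul(-1, Add(2, Mul(-1, Y)))) = Add(2, Add(-2, Y)) = Y)
Function('m')(P, X) = Add(88, Mul(7, X), Mul(P, X)) (Function('m')(P, X) = Add(Add(Mul(X, P), Mul(7, X)), 88) = Add(Add(Mul(P, X), Mul(7, X)), 88) = Add(Add(Mul(7, X), Mul(P, X)), 88) = Add(88, Mul(7, X), Mul(P, X)))
Add(Mul(t, Pow(18434, -1)), Mul(Function('m')(-130, -181), Pow(25307, -1))) = Add(Mul(Rational(-30073, 5), Pow(18434, -1)), Mul(Add(88, Mul(7, -181), Mul(-130, -181)), Pow(25307, -1))) = Add(Mul(Rational(-30073, 5), Rational(1, 18434)), Mul(Add(88, -1267, 23530), Rational(1, 25307))) = Add(Rational(-30073, 92170), Mul(22351, Rational(1, 25307))) = Add(Rational(-30073, 92170), Rational(22351, 25307)) = Rational(1299034259, 2332546190)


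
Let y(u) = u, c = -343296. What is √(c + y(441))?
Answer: 3*I*√38095 ≈ 585.54*I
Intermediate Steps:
√(c + y(441)) = √(-343296 + 441) = √(-342855) = 3*I*√38095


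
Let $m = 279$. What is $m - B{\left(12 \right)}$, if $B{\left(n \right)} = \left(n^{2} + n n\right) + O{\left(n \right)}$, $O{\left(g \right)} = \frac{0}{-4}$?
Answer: $-9$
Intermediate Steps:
$O{\left(g \right)} = 0$ ($O{\left(g \right)} = 0 \left(- \frac{1}{4}\right) = 0$)
$B{\left(n \right)} = 2 n^{2}$ ($B{\left(n \right)} = \left(n^{2} + n n\right) + 0 = \left(n^{2} + n^{2}\right) + 0 = 2 n^{2} + 0 = 2 n^{2}$)
$m - B{\left(12 \right)} = 279 - 2 \cdot 12^{2} = 279 - 2 \cdot 144 = 279 - 288 = -9$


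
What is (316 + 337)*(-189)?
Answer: -123417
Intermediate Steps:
(316 + 337)*(-189) = 653*(-189) = -123417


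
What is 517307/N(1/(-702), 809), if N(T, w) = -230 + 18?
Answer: -517307/212 ≈ -2440.1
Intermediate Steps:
N(T, w) = -212
517307/N(1/(-702), 809) = 517307/(-212) = 517307*(-1/212) = -517307/212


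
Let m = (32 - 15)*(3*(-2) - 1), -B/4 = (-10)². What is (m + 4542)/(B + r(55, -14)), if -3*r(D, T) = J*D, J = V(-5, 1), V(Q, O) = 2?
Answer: -13269/1310 ≈ -10.129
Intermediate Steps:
J = 2
r(D, T) = -2*D/3
B = -400 (B = -4*(-10)² = -4*100 = -400)
m = -119 (m = 17*(-6 - 1) = 17*(-7) = -119)
(m + 4542)/(B + r(55, -14)) = (-119 + 4542)/(-400 - ⅔*55) = 4423/(-400 - 110/3) = 4423/(-1310/3) = 4423*(-3/1310) = -13269/1310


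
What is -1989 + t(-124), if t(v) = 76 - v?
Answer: -1789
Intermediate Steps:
-1989 + t(-124) = -1989 + (76 - 1*(-124)) = -1989 + (76 + 124) = -1989 + 200 = -1789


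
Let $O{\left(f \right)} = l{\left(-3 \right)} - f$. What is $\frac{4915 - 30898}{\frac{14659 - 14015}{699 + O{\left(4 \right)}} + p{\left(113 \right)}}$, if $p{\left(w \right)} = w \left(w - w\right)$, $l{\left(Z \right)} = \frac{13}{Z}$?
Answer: $- \frac{640914}{23} \approx -27866.0$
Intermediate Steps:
$O{\left(f \right)} = - \frac{13}{3} - f$ ($O{\left(f \right)} = \frac{13}{-3} - f = 13 \left(- \frac{1}{3}\right) - f = - \frac{13}{3} - f$)
$p{\left(w \right)} = 0$ ($p{\left(w \right)} = w 0 = 0$)
$\frac{4915 - 30898}{\frac{14659 - 14015}{699 + O{\left(4 \right)}} + p{\left(113 \right)}} = \frac{4915 - 30898}{\frac{14659 - 14015}{699 - \frac{25}{3}} + 0} = - \frac{25983}{\frac{644}{699 - \frac{25}{3}} + 0} = - \frac{25983}{\frac{644}{\frac{2072}{3}} + 0} = - \frac{25983}{644 \cdot \frac{3}{2072} + 0} = - \frac{25983}{\frac{69}{74} + 0} = - \frac{25983}{\frac{69}{74}} = \left(-25983\right) \frac{74}{69} = - \frac{640914}{23}$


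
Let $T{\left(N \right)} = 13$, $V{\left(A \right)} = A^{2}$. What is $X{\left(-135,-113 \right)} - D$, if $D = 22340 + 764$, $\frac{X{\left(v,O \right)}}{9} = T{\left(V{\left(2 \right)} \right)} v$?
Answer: $-38899$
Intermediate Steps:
$X{\left(v,O \right)} = 117 v$ ($X{\left(v,O \right)} = 9 \cdot 13 v = 117 v$)
$D = 23104$
$X{\left(-135,-113 \right)} - D = 117 \left(-135\right) - 23104 = -15795 - 23104 = -38899$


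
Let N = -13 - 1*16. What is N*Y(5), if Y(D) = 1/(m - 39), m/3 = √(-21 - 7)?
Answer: 377/591 + 58*I*√7/591 ≈ 0.6379 + 0.25965*I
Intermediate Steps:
m = 6*I*√7 (m = 3*√(-21 - 7) = 3*√(-28) = 3*(2*I*√7) = 6*I*√7 ≈ 15.875*I)
N = -29 (N = -13 - 16 = -29)
Y(D) = 1/(-39 + 6*I*√7) (Y(D) = 1/(6*I*√7 - 39) = 1/(-39 + 6*I*√7))
N*Y(5) = -29*(-13/591 - 2*I*√7/591) = 377/591 + 58*I*√7/591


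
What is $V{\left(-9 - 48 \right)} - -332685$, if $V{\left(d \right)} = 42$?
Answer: $332727$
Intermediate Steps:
$V{\left(-9 - 48 \right)} - -332685 = 42 - -332685 = 42 + 332685 = 332727$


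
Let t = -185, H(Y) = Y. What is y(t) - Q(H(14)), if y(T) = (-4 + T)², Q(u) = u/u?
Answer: 35720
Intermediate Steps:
Q(u) = 1
y(t) - Q(H(14)) = (-4 - 185)² - 1*1 = (-189)² - 1 = 35721 - 1 = 35720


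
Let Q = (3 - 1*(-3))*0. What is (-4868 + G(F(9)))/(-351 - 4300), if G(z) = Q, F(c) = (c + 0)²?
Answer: 4868/4651 ≈ 1.0467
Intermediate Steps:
F(c) = c²
Q = 0 (Q = (3 + 3)*0 = 6*0 = 0)
G(z) = 0
(-4868 + G(F(9)))/(-351 - 4300) = (-4868 + 0)/(-351 - 4300) = -4868/(-4651) = -4868*(-1/4651) = 4868/4651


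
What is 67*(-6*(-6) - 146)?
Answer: -7370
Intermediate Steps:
67*(-6*(-6) - 146) = 67*(36 - 146) = 67*(-110) = -7370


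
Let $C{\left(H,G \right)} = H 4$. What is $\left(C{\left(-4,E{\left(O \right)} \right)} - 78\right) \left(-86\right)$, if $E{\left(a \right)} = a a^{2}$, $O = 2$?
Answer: $8084$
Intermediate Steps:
$E{\left(a \right)} = a^{3}$
$C{\left(H,G \right)} = 4 H$
$\left(C{\left(-4,E{\left(O \right)} \right)} - 78\right) \left(-86\right) = \left(4 \left(-4\right) - 78\right) \left(-86\right) = \left(-16 - 78\right) \left(-86\right) = \left(-94\right) \left(-86\right) = 8084$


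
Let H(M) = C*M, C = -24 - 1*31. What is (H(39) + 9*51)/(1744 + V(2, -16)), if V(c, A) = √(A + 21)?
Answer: -2940384/3041531 + 1686*√5/3041531 ≈ -0.96551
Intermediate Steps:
C = -55 (C = -24 - 31 = -55)
V(c, A) = √(21 + A)
H(M) = -55*M
(H(39) + 9*51)/(1744 + V(2, -16)) = (-55*39 + 9*51)/(1744 + √(21 - 16)) = (-2145 + 459)/(1744 + √5) = -1686/(1744 + √5)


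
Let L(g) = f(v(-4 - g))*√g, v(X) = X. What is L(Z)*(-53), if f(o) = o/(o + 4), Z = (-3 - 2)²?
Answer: -1537/5 ≈ -307.40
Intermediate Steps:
Z = 25 (Z = (-5)² = 25)
f(o) = o/(4 + o)
L(g) = -(-4 - g)/√g (L(g) = ((-4 - g)/(4 + (-4 - g)))*√g = ((-4 - g)/((-g)))*√g = ((-4 - g)*(-1/g))*√g = (-(-4 - g)/g)*√g = -(-4 - g)/√g)
L(Z)*(-53) = ((4 + 25)/√25)*(-53) = ((⅕)*29)*(-53) = (29/5)*(-53) = -1537/5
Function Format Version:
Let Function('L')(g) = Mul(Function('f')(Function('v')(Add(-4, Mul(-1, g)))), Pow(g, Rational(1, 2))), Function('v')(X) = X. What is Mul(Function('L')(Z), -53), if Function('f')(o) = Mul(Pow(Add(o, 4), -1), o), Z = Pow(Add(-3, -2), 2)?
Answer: Rational(-1537, 5) ≈ -307.40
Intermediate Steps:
Z = 25 (Z = Pow(-5, 2) = 25)
Function('f')(o) = Mul(o, Pow(Add(4, o), -1)) (Function('f')(o) = Mul(Pow(Add(4, o), -1), o) = Mul(o, Pow(Add(4, o), -1)))
Function('L')(g) = Mul(-1, Pow(g, Rational(-1, 2)), Add(-4, Mul(-1, g))) (Function('L')(g) = Mul(Mul(Add(-4, Mul(-1, g)), Pow(Add(4, Add(-4, Mul(-1, g))), -1)), Pow(g, Rational(1, 2))) = Mul(Mul(Add(-4, Mul(-1, g)), Pow(Mul(-1, g), -1)), Pow(g, Rational(1, 2))) = Mul(Mul(Add(-4, Mul(-1, g)), Mul(-1, Pow(g, -1))), Pow(g, Rational(1, 2))) = Mul(Mul(-1, Pow(g, -1), Add(-4, Mul(-1, g))), Pow(g, Rational(1, 2))) = Mul(-1, Pow(g, Rational(-1, 2)), Add(-4, Mul(-1, g))))
Mul(Function('L')(Z), -53) = Mul(Mul(Pow(25, Rational(-1, 2)), Add(4, 25)), -53) = Mul(Mul(Rational(1, 5), 29), -53) = Mul(Rational(29, 5), -53) = Rational(-1537, 5)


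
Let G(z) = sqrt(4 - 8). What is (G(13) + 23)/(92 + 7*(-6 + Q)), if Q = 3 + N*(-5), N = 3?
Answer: -23/34 - I/17 ≈ -0.67647 - 0.058824*I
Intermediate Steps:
Q = -12 (Q = 3 + 3*(-5) = 3 - 15 = -12)
G(z) = 2*I (G(z) = sqrt(-4) = 2*I)
(G(13) + 23)/(92 + 7*(-6 + Q)) = (2*I + 23)/(92 + 7*(-6 - 12)) = (23 + 2*I)/(92 + 7*(-18)) = (23 + 2*I)/(92 - 126) = (23 + 2*I)/(-34) = (23 + 2*I)*(-1/34) = -23/34 - I/17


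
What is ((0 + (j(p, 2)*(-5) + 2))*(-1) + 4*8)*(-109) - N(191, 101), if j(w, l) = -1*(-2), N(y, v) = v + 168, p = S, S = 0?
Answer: -4629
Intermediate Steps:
p = 0
N(y, v) = 168 + v
j(w, l) = 2
((0 + (j(p, 2)*(-5) + 2))*(-1) + 4*8)*(-109) - N(191, 101) = ((0 + (2*(-5) + 2))*(-1) + 4*8)*(-109) - (168 + 101) = ((0 + (-10 + 2))*(-1) + 32)*(-109) - 1*269 = ((0 - 8)*(-1) + 32)*(-109) - 269 = (-8*(-1) + 32)*(-109) - 269 = (8 + 32)*(-109) - 269 = 40*(-109) - 269 = -4360 - 269 = -4629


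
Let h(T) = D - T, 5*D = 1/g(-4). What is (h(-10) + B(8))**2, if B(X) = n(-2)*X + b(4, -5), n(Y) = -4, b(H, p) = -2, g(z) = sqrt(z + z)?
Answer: (480 + I*sqrt(2))**2/400 ≈ 576.0 + 3.3941*I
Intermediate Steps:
g(z) = sqrt(2)*sqrt(z) (g(z) = sqrt(2*z) = sqrt(2)*sqrt(z))
B(X) = -2 - 4*X (B(X) = -4*X - 2 = -2 - 4*X)
D = -I*sqrt(2)/20 (D = 1/(5*((sqrt(2)*sqrt(-4)))) = 1/(5*((sqrt(2)*(2*I)))) = 1/(5*((2*I*sqrt(2)))) = (-I*sqrt(2)/4)/5 = -I*sqrt(2)/20 ≈ -0.070711*I)
h(T) = -T - I*sqrt(2)/20 (h(T) = -I*sqrt(2)/20 - T = -T - I*sqrt(2)/20)
(h(-10) + B(8))**2 = ((-1*(-10) - I*sqrt(2)/20) + (-2 - 4*8))**2 = ((10 - I*sqrt(2)/20) + (-2 - 32))**2 = ((10 - I*sqrt(2)/20) - 34)**2 = (-24 - I*sqrt(2)/20)**2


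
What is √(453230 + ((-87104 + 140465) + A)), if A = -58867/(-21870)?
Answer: √332376121110/810 ≈ 711.75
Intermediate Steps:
A = 58867/21870 (A = -58867*(-1/21870) = 58867/21870 ≈ 2.6917)
√(453230 + ((-87104 + 140465) + A)) = √(453230 + ((-87104 + 140465) + 58867/21870)) = √(453230 + (53361 + 58867/21870)) = √(453230 + 1167063937/21870) = √(11079204037/21870) = √332376121110/810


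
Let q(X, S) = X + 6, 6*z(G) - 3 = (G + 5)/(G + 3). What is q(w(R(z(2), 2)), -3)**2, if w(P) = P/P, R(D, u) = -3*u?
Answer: 49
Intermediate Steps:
z(G) = 1/2 + (5 + G)/(6*(3 + G)) (z(G) = 1/2 + ((G + 5)/(G + 3))/6 = 1/2 + ((5 + G)/(3 + G))/6 = 1/2 + (5 + G)/(6*(3 + G)))
w(P) = 1
q(X, S) = 6 + X
q(w(R(z(2), 2)), -3)**2 = (6 + 1)**2 = 7**2 = 49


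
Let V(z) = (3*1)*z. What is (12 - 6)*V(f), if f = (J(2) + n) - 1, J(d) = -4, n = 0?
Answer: -90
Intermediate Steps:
f = -5 (f = (-4 + 0) - 1 = -4 - 1 = -5)
V(z) = 3*z
(12 - 6)*V(f) = (12 - 6)*(3*(-5)) = 6*(-15) = -90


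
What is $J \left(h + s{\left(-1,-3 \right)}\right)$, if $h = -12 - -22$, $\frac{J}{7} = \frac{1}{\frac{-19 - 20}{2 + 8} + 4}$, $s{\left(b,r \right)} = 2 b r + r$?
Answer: $910$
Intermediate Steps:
$s{\left(b,r \right)} = r + 2 b r$ ($s{\left(b,r \right)} = 2 b r + r = r + 2 b r$)
$J = 70$ ($J = \frac{7}{\frac{-19 - 20}{2 + 8} + 4} = \frac{7}{- \frac{39}{10} + 4} = 7 \frac{1}{\frac{1}{10}} = 7 \cdot 10 = 70$)
$h = 10$ ($h = -12 + 22 = 10$)
$J \left(h + s{\left(-1,-3 \right)}\right) = 70 \left(10 - 3 \left(1 + 2 \left(-1\right)\right)\right) = 70 \left(10 - 3 \left(1 - 2\right)\right) = 70 \left(10 - -3\right) = 70 \left(10 + 3\right) = 70 \cdot 13 = 910$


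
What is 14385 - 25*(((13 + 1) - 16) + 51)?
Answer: 13160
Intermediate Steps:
14385 - 25*(((13 + 1) - 16) + 51) = 14385 - 25*((14 - 16) + 51) = 14385 - 25*(-2 + 51) = 14385 - 25*49 = 14385 - 1225 = 13160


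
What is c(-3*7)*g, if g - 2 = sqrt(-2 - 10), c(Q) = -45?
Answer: -90 - 90*I*sqrt(3) ≈ -90.0 - 155.88*I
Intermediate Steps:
g = 2 + 2*I*sqrt(3) (g = 2 + sqrt(-2 - 10) = 2 + sqrt(-12) = 2 + 2*I*sqrt(3) ≈ 2.0 + 3.4641*I)
c(-3*7)*g = -45*(2 + 2*I*sqrt(3)) = -90 - 90*I*sqrt(3)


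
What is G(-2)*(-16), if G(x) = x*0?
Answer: 0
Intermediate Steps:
G(x) = 0
G(-2)*(-16) = 0*(-16) = 0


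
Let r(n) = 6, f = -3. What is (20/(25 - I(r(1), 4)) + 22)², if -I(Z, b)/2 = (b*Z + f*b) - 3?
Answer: 933156/1849 ≈ 504.68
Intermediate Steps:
I(Z, b) = 6 + 6*b - 2*Z*b (I(Z, b) = -2*((b*Z - 3*b) - 3) = -2*((Z*b - 3*b) - 3) = -2*((-3*b + Z*b) - 3) = -2*(-3 - 3*b + Z*b) = 6 + 6*b - 2*Z*b)
(20/(25 - I(r(1), 4)) + 22)² = (20/(25 - (6 + 6*4 - 2*6*4)) + 22)² = (20/(25 - (6 + 24 - 48)) + 22)² = (20/(25 - 1*(-18)) + 22)² = (20/(25 + 18) + 22)² = (20/43 + 22)² = (966/43)² = 933156/1849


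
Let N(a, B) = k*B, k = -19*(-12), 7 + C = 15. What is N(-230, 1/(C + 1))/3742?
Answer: 38/5613 ≈ 0.0067700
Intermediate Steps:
C = 8 (C = -7 + 15 = 8)
k = 228
N(a, B) = 228*B
N(-230, 1/(C + 1))/3742 = (228/(8 + 1))/3742 = (228/9)*(1/3742) = (228*(⅑))*(1/3742) = (76/3)*(1/3742) = 38/5613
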